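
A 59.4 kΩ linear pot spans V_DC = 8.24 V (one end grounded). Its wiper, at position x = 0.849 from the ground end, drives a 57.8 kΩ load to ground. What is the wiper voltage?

V_out ≈ 6.18 V

Split the track: R_lower = x·R_p = 50.43 kΩ, R_upper = (1−x)·R_p = 8.969 kΩ.
Lower segment in parallel with the load: 50.43 ‖ 57.8 = 26.93 kΩ.
Then V_out = V_DC · 26.93/(8.969 + 26.93) = 6.181 V.
(Unloaded: V_out = x·V_DC = 7.00 V.)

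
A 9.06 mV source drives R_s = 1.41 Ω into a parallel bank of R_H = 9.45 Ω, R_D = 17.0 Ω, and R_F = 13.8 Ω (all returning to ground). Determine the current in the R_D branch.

Parallel bank: R_p = 1/(1/9.45 + 1/17.0 + 1/13.8) = 4.217 Ω.
V_A = 9.06 × 4.217/5.627 = 6.790 mV.
Branch current I = V_A/R_D = 6.790/17.0 = 0.3994 mA.

I ≈ 0.399 mA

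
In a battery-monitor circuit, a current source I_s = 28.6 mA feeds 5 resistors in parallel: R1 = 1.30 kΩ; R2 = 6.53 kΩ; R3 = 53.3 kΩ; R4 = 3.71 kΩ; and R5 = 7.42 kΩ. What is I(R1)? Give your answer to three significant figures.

I ≈ 16.4 mA

Total conductance ΣG = 1/1.30 + 1/6.53 + 1/53.3 + 1/3.71 + 1/7.42 = 1.345 (units of 1/kΩ).
By the current-divider rule, I = I_s · G_k/ΣG = 28.6 × 0.5717 = 16.35 mA.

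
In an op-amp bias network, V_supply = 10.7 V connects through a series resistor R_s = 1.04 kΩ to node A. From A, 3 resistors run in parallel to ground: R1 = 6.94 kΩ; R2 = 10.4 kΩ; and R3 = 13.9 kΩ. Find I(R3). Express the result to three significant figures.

I ≈ 0.581 mA

Combine the parallel branches: R_p = (1/6.94 + 1/10.4 + 1/13.9)⁻¹ = 3.203 kΩ.
V_A by voltage divider: V_A = 10.7 × 3.203/(1.04 + 3.203) = 8.077 V.
I(R3) = V_A / R3 = 8.077/13.9 = 0.5811 mA.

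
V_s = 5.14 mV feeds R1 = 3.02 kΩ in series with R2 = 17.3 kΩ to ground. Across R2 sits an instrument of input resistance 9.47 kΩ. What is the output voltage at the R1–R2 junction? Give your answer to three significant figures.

The load sits in parallel with R2, giving an effective lower resistance R2' = R2·R_L/(R2+R_L) = 6.120 kΩ.
Now apply the divider: V_out = 5.14 × 0.6696 = 3.442 mV.

V_out ≈ 3.44 mV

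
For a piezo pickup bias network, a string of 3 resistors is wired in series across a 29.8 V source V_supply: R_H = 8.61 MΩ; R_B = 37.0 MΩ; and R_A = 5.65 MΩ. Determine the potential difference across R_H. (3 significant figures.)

V ≈ 5.01 V

Total series resistance ΣR = 8.61 + 37.0 + 5.65 = 51.26 MΩ.
By the voltage-divider rule, V = 29.8 × 8.610/51.26 = 5.005 V.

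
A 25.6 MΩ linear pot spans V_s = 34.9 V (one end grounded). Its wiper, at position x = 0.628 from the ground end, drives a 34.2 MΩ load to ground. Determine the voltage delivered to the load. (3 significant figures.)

Lower segment x·R_p = 16.08 MΩ; upper segment (1−x)·R_p = 9.523 MΩ.
Lower segment in parallel with the load: 16.08 ‖ 34.2 = 10.94 MΩ.
Loaded-divider output: V_out = 34.9 × 0.5345 = 18.65 V.
(Unloaded: V_out = x·V_s = 21.9 V.)

V_out ≈ 18.7 V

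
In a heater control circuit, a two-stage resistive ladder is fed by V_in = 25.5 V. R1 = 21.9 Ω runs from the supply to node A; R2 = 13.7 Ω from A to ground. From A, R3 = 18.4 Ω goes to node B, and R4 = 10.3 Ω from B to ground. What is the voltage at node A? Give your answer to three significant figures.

V_A ≈ 7.59 V

Looking into the second stage from A: R3 + R4 = 28.70 Ω appears in parallel with R2.
Effective lower resistance at A: R2 ‖ 28.70 = 9.273 Ω.
V_A = 25.5 × 9.273/(21.9 + 9.273) = 7.586 V.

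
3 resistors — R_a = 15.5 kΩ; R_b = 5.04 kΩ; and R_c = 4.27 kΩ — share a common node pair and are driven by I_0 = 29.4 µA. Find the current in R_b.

I ≈ 11.7 µA

Total conductance ΣG = 1/15.5 + 1/5.04 + 1/4.27 = 0.4971 (units of 1/kΩ).
By the current-divider rule, I = I_0 · G_k/ΣG = 29.4 × 0.3991 = 11.73 µA.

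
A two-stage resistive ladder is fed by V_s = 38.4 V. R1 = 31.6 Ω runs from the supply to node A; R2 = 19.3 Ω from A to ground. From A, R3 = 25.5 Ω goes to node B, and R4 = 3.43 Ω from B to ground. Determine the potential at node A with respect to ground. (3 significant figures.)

V_A ≈ 10.3 V

The second stage (R3 + R4 = 28.93 Ω) loads node A in parallel with R2.
R2 ‖ (R3+R4) = 11.58 Ω.
V_A = 38.4 × 11.58/(31.6 + 11.58) = 10.30 V.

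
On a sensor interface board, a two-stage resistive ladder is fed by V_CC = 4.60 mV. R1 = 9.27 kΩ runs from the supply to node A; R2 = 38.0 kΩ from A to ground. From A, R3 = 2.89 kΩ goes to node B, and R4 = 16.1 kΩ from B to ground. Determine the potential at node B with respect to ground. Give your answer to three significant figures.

V_B ≈ 2.25 mV

Node A sees R2 in parallel with the series input of stage 2, R3 + R4 = 18.99 kΩ.
R2 ‖ (R3+R4) = 12.66 kΩ.
First divider: V_A = V_CC · 12.66/(9.27 + 12.66) = 2.656 mV.
Stage 2 is unloaded, so V_B = V_A · R4/(R3+R4) = 2.656 × 16.1/18.99 = 2.252 mV.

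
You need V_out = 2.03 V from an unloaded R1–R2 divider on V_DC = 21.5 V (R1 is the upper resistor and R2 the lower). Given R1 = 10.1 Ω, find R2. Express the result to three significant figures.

R2 ≈ 1.05 Ω

The divider ratio is R2/(R1+R2) = 2.03/21.5 = 0.09442.
So R2 = R1 · V_out/(V_DC − V_out) = 10.1 × 2.03/(21.5 − 2.03) = 10.1 × 0.1043 = 1.053 Ω.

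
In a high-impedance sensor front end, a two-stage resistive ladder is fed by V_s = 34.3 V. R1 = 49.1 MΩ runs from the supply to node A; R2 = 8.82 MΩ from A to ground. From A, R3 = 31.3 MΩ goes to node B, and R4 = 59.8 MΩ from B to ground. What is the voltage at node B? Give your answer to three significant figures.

V_B ≈ 3.17 V

Looking into the second stage from A: R3 + R4 = 91.10 MΩ appears in parallel with R2.
Effective lower resistance at A: R2 ‖ 91.10 = 8.041 MΩ.
V_A = 34.3 × 8.041/(49.1 + 8.041) = 4.827 V.
V_B = V_A × 0.6564 = 3.169 V.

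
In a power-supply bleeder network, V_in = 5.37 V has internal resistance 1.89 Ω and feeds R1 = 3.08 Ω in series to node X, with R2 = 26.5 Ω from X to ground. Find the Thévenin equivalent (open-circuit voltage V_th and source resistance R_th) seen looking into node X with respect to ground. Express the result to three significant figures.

R1' = 1.89 + 3.08 = 4.970 Ω (source resistance + R1).
Open-circuit (no load on X): V_th = V_in · R2/(R1' + R2) = 5.37 × 26.5/(4.970 + 26.5) = 4.522 V.
Zeroing V_in shorts the top of R1' to ground, so R_th = R1' ‖ R2 = 4.185 Ω.

V_th ≈ 4.52 V, R_th ≈ 4.19 Ω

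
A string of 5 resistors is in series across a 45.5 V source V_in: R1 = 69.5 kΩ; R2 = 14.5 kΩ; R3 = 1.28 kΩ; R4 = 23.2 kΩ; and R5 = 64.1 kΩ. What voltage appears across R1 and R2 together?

V ≈ 22.1 V

Total series resistance ΣR = 69.5 + 14.5 + 1.28 + 23.2 + 64.1 = 172.6 kΩ.
R_{R1..R2} = 69.5 + 14.5 = 84.00 kΩ.
By the voltage-divider rule, V = 45.5 × 84.00/172.6 = 22.15 V.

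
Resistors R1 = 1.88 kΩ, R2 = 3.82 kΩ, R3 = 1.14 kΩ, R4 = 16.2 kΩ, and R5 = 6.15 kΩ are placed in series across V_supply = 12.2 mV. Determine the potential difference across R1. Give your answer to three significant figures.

Series total: ΣR = 1.88 + 3.82 + 1.14 + 16.2 + 6.15 = 29.19 kΩ.
Voltage divider: V = V_supply · (1.880 / 29.19) = 12.2 × 0.06441 = 0.7857 mV.

V ≈ 0.786 mV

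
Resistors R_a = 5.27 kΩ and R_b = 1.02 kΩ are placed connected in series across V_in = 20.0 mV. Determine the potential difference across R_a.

Total series resistance ΣR = 5.27 + 1.02 = 6.290 kΩ.
V = V_in · R/ΣR = 20.0 × 0.8378 = 16.76 mV.

V ≈ 16.8 mV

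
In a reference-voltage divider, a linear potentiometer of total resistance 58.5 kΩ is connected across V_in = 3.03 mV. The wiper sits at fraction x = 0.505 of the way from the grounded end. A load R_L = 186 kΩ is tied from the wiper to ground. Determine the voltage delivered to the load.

The pot divides into 28.96 kΩ above the wiper and 29.54 kΩ below.
Lower segment in parallel with the load: 29.54 ‖ 186 = 25.49 kΩ.
Then V_out = V_in · 25.49/(28.96 + 25.49) = 1.419 mV.

V_out ≈ 1.42 mV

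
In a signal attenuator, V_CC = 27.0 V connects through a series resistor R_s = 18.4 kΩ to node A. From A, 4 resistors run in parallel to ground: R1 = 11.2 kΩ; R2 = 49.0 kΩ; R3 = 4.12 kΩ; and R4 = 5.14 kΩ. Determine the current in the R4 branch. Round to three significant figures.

Parallel bank: R_p = 1/(1/11.2 + 1/49.0 + 1/4.12 + 1/5.14) = 1.828 kΩ.
V_A = 27.0 × 1.828/20.23 = 2.440 V.
I(R4) = V_A / R4 = 2.440/5.14 = 0.4748 mA.

I ≈ 0.475 mA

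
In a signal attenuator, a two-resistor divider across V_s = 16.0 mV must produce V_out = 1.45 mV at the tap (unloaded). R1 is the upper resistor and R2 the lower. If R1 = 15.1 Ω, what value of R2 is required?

The divider ratio is R2/(R1+R2) = 1.45/16.0 = 0.09062.
Rearranging, R2 = R1·k/(1−k) = 15.1 × 0.09966 = 1.505 Ω.

R2 ≈ 1.50 Ω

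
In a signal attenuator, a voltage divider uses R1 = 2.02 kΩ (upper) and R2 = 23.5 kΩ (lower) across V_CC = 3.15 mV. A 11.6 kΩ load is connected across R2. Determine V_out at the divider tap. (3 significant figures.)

R2 ‖ R_L = (23.5 × 11.6)/(23.5 + 11.6) = 7.766 kΩ.
Now apply the divider: V_out = 3.15 × 0.7936 = 2.500 mV.

V_out ≈ 2.50 mV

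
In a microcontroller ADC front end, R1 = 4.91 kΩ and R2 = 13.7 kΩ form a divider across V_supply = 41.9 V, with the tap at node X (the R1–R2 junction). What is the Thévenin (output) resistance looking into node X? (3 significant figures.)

Looking into X with the source shorted: R_th = R1·R2/(R1+R2) = 4.910 × 13.7/18.61 = 3.615 kΩ.

R_th ≈ 3.61 kΩ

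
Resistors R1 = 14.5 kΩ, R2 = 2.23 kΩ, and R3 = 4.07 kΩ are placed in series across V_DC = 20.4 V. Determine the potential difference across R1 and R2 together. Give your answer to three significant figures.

V ≈ 16.4 V

Total series resistance ΣR = 14.5 + 2.23 + 4.07 = 20.80 kΩ.
R_{R1..R2} = 14.5 + 2.23 = 16.73 kΩ.
By the voltage-divider rule, V = 20.4 × 16.73/20.80 = 16.41 V.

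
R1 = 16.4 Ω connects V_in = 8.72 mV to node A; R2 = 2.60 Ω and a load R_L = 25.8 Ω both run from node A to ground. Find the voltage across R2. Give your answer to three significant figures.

First combine the lower leg with the load: R2 ‖ R_L = 2.362 Ω.
Now apply the divider: V_out = 8.72 × 0.1259 = 1.098 mV.
(Unloaded it would be 1.19 mV; the load pulls it down.)

V_out ≈ 1.10 mV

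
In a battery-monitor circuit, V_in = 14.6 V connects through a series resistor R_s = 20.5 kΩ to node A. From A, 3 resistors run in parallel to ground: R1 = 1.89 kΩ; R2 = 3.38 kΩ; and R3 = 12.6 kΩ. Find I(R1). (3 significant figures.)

Parallel bank: R_p = 1/(1/1.89 + 1/3.38 + 1/12.6) = 1.106 kΩ.
V_A by voltage divider: V_A = 14.6 × 1.106/(20.5 + 1.106) = 0.7472 V.
I(R1) = V_A / R1 = 0.7472/1.89 = 0.3954 mA.

I ≈ 0.395 mA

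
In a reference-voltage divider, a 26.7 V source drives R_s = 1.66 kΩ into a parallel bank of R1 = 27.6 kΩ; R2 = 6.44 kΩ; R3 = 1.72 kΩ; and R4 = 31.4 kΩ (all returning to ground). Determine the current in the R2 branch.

I ≈ 1.77 mA

Equivalent of the parallel group: R_p = 1.243 kΩ.
V_A = 26.7 × 1.243/2.903 = 11.43 V.
Branch current I = V_A/R2 = 11.43/6.44 = 1.775 mA.
(Equivalently: I_total = 9.199 mA, then current-divider fraction G_k/ΣG = 0.1930.)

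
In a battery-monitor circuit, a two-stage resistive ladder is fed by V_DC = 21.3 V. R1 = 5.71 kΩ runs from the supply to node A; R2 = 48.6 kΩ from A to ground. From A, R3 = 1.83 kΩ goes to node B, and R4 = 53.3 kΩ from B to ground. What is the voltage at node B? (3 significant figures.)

The second stage (R3 + R4 = 55.13 kΩ) loads node A in parallel with R2.
Effective lower resistance at A: R2 ‖ 55.13 = 25.83 kΩ.
First divider: V_A = V_DC · 25.83/(5.71 + 25.83) = 17.44 V.
Then the unloaded second divider: V_B = V_A × R4/(R3+R4) = 17.44 × 0.9668 = 16.86 V.

V_B ≈ 16.9 V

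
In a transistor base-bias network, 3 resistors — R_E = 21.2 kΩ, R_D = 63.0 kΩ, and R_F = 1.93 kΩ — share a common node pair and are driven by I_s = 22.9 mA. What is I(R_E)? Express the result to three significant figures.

I ≈ 1.86 mA

Conductances: ΣG = 1/21.2 + 1/63.0 + 1/1.93 = 0.5812 (1/kΩ).
By the current-divider rule, I = I_s · G_k/ΣG = 22.9 × 0.08116 = 1.859 mA.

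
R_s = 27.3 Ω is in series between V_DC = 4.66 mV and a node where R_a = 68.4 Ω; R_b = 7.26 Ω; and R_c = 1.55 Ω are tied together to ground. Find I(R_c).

Equivalent of the parallel group: R_p = 1.254 Ω.
Node voltage V_A = V_DC · R_p/(R_s + R_p) = 4.66 × 0.04391 = 0.2046 mV.
I(R_c) = V_A / R_c = 0.2046/1.55 = 0.1320 mA.

I ≈ 0.132 mA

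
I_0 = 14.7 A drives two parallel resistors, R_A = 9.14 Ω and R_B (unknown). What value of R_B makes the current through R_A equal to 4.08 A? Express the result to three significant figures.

R_B ≈ 3.51 Ω

Two-branch current divider: I_A = I_0 · R_B/(R_A + R_B).
4.08/14.7 = R_B/(R_A + R_B) → R_B = R_A · (0.2776)/(1 − 0.2776) = 9.14 × 0.3842 = 3.511 Ω.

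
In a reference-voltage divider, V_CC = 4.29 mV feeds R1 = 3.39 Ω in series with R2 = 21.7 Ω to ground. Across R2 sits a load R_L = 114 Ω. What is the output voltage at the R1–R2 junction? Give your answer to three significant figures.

V_out ≈ 3.62 mV

First combine the lower leg with the load: R2 ‖ R_L = 18.23 Ω.
Now apply the divider: V_out = 4.29 × 0.8432 = 3.617 mV.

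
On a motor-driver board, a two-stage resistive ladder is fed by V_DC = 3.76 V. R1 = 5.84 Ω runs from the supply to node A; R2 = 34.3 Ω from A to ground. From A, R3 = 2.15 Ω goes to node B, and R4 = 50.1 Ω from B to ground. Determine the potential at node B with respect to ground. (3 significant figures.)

Looking into the second stage from A: R3 + R4 = 52.25 Ω appears in parallel with R2.
Effective lower resistance at A: R2 ‖ 52.25 = 20.71 Ω.
So V_A = 3.76 × 0.7800 = 2.933 V.
Then the unloaded second divider: V_B = V_A × R4/(R3+R4) = 2.933 × 0.9589 = 2.812 V.

V_B ≈ 2.81 V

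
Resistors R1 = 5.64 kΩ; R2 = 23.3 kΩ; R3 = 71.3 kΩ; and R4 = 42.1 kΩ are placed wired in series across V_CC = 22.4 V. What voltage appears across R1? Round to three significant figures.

V ≈ 0.888 V

Series total: ΣR = 5.64 + 23.3 + 71.3 + 42.1 = 142.3 kΩ.
Voltage divider: V = V_CC · (5.640 / 142.3) = 22.4 × 0.03962 = 0.8876 V.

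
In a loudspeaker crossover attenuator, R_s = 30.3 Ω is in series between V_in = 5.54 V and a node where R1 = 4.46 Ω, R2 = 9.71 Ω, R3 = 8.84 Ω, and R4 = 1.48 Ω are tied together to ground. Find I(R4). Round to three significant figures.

I ≈ 0.108 A

Equivalent of the parallel group: R_p = 0.8961 Ω.
Node voltage V_A = V_in · R_p/(R_s + R_p) = 5.54 × 0.02872 = 0.1591 V.
I(R4) = V_A / R4 = 0.1591/1.48 = 0.1075 A.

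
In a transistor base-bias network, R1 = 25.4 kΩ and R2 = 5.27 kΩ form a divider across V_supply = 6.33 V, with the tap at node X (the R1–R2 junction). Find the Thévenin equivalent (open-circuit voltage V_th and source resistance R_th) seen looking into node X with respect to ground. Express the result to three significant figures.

Open-circuit (no load on X): V_th = V_supply · R2/(R1 + R2) = 6.33 × 5.27/(25.40 + 5.27) = 1.088 V.
Zeroing V_supply shorts the top of R1 to ground, so R_th = R1 ‖ R2 = 4.364 kΩ.

V_th ≈ 1.09 V, R_th ≈ 4.36 kΩ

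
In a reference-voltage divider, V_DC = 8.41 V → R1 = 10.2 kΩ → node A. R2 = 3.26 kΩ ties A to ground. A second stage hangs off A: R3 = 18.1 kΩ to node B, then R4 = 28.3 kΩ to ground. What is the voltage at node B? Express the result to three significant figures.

V_B ≈ 1.18 V

Looking into the second stage from A: R3 + R4 = 46.40 kΩ appears in parallel with R2.
R2 ‖ (R3+R4) = 3.046 kΩ.
First divider: V_A = V_DC · 3.046/(10.2 + 3.046) = 1.934 V.
Stage 2 is unloaded, so V_B = V_A · R4/(R3+R4) = 1.934 × 28.3/46.40 = 1.180 V.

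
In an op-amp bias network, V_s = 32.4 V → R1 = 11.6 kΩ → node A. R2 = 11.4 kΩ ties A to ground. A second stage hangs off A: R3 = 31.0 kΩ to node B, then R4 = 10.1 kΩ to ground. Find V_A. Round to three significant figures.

V_A ≈ 14.1 V

Node A sees R2 in parallel with the series input of stage 2, R3 + R4 = 41.10 kΩ.
Effective lower resistance at A: R2 ‖ 41.10 = 8.925 kΩ.
V_A = 32.4 × 8.925/(11.6 + 8.925) = 14.09 V.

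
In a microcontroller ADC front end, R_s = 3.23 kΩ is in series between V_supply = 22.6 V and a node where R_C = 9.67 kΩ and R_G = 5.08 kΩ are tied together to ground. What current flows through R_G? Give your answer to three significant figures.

I ≈ 2.26 mA

Parallel bank: R_p = 1/(1/9.67 + 1/5.08) = 3.330 kΩ.
V_A = 22.6 × 3.330/6.560 = 11.47 V.
Branch current I = V_A/R_G = 11.47/5.08 = 2.258 mA.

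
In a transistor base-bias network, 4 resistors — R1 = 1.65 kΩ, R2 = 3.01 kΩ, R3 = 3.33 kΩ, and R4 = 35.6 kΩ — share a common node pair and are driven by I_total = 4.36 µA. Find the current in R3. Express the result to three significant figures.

ΣG = 1/1.65 + 1/3.01 + 1/3.33 + 1/35.6 = 1.267.
By the current-divider rule, I = I_total · G_k/ΣG = 4.36 × 0.2371 = 1.034 µA.

I ≈ 1.03 µA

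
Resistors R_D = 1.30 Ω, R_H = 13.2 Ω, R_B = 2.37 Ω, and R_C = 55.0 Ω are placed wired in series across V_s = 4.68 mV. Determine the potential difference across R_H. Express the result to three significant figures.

V ≈ 0.860 mV

Series total: ΣR = 1.30 + 13.2 + 2.37 + 55.0 = 71.87 Ω.
Voltage divider: V = V_s · (13.20 / 71.87) = 4.68 × 0.1837 = 0.8596 mV.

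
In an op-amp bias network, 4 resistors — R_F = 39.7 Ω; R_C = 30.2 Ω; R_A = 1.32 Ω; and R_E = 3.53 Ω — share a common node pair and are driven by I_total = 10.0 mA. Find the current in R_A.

I ≈ 6.89 mA

Total conductance ΣG = 1/39.7 + 1/30.2 + 1/1.32 + 1/3.53 = 1.099 (units of 1/Ω).
By the current-divider rule, I = I_total · G_k/ΣG = 10.0 × 0.6892 = 6.892 mA.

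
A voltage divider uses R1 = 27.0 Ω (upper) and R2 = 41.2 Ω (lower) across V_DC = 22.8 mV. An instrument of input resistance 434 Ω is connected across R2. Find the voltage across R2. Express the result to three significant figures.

The load sits in parallel with R2, giving an effective lower resistance R2' = R2·R_L/(R2+R_L) = 37.63 Ω.
Voltage divider with the loaded lower leg: V_out = 22.8 × 37.63/(27.0 + 37.63) = 22.8 × 0.5822 = 13.27 mV.

V_out ≈ 13.3 mV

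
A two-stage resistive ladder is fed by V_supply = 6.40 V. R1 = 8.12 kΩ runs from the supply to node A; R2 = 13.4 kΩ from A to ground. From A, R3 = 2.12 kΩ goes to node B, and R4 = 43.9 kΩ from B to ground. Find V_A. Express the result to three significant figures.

Node A sees R2 in parallel with the series input of stage 2, R3 + R4 = 46.02 kΩ.
R2 ‖ (R3+R4) = 10.38 kΩ.
V_A = 6.40 × 10.38/(8.12 + 10.38) = 3.591 V.

V_A ≈ 3.59 V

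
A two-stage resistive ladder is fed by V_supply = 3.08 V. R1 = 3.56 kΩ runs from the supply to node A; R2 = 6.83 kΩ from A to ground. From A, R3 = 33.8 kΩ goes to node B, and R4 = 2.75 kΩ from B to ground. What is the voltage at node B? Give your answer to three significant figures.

Node A sees R2 in parallel with the series input of stage 2, R3 + R4 = 36.55 kΩ.
R2 ‖ (R3+R4) = 5.755 kΩ.
V_A = 3.08 × 5.755/(3.56 + 5.755) = 1.903 V.
Then the unloaded second divider: V_B = V_A × R4/(R3+R4) = 1.903 × 0.07524 = 0.1432 V.

V_B ≈ 0.143 V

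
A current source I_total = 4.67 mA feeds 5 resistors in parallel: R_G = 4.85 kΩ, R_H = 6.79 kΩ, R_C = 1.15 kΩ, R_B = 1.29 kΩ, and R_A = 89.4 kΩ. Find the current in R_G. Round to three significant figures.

I ≈ 0.479 mA

Total conductance ΣG = 1/4.85 + 1/6.79 + 1/1.15 + 1/1.29 + 1/89.4 = 2.009 (units of 1/kΩ).
By the current-divider rule, I = I_total · G_k/ΣG = 4.67 × 0.1026 = 0.4792 mA.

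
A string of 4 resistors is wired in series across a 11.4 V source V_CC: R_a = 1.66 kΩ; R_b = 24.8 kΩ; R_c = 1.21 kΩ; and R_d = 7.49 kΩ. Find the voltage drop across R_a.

Total series resistance ΣR = 1.66 + 24.8 + 1.21 + 7.49 = 35.16 kΩ.
By the voltage-divider rule, V = 11.4 × 1.660/35.16 = 0.5382 V.

V ≈ 0.538 V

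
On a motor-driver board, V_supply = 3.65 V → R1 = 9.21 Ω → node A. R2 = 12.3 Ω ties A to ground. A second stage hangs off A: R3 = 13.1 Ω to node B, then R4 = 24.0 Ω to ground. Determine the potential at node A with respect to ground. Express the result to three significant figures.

Node A sees R2 in parallel with the series input of stage 2, R3 + R4 = 37.10 Ω.
Effective lower resistance at A: R2 ‖ 37.10 = 9.237 Ω.
First divider: V_A = V_supply · 9.237/(9.21 + 9.237) = 1.828 V.

V_A ≈ 1.83 V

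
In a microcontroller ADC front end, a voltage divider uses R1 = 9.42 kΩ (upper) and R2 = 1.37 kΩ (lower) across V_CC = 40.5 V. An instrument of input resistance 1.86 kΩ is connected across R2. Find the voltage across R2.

V_out ≈ 3.13 V

First combine the lower leg with the load: R2 ‖ R_L = 0.7889 kΩ.
Now apply the divider: V_out = 40.5 × 0.07728 = 3.130 V.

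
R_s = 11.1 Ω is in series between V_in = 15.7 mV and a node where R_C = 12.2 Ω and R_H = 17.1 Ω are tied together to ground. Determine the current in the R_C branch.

I ≈ 0.503 mA

Parallel bank: R_p = 1/(1/12.2 + 1/17.1) = 7.120 Ω.
Node voltage V_A = V_in · R_p/(R_s + R_p) = 15.7 × 0.3908 = 6.135 mV.
I(R_C) = V_A / R_C = 6.135/12.2 = 0.5029 mA.
(Equivalently: I_total = 0.8617 mA, then current-divider fraction G_k/ΣG = 0.5836.)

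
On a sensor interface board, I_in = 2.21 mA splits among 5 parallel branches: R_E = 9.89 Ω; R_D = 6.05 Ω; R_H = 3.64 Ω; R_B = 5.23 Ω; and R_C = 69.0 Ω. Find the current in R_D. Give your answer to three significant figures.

I ≈ 0.489 mA

Conductances: ΣG = 1/9.89 + 1/6.05 + 1/3.64 + 1/5.23 + 1/69.0 = 0.7468 (1/Ω).
Current divider: I(R_D) = I_in · G_k/ΣG = 2.21 × (0.1653/0.7468) = 2.21 × 0.2213 = 0.4891 mA.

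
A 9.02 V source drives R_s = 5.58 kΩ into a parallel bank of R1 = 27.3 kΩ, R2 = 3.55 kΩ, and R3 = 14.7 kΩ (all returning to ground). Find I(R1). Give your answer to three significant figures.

Combine the parallel branches: R_p = (1/27.3 + 1/3.55 + 1/14.7)⁻¹ = 2.588 kΩ.
V_A by voltage divider: V_A = 9.02 × 2.588/(5.58 + 2.588) = 2.858 V.
Branch current I = V_A/R1 = 2.858/27.3 = 0.1047 mA.

I ≈ 0.105 mA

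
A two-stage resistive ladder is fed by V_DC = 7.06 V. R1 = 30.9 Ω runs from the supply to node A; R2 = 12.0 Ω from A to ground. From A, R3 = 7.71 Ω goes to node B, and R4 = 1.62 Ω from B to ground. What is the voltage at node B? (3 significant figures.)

Looking into the second stage from A: R3 + R4 = 9.330 Ω appears in parallel with R2.
Effective lower resistance at A: R2 ‖ 9.330 = 5.249 Ω.
So V_A = 7.06 × 0.1452 = 1.025 V.
Then the unloaded second divider: V_B = V_A × R4/(R3+R4) = 1.025 × 0.1736 = 0.1780 V.

V_B ≈ 0.178 V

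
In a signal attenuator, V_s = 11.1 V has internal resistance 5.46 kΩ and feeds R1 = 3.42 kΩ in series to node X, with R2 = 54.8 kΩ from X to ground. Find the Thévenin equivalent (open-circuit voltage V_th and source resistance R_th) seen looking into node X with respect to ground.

V_th ≈ 9.55 V, R_th ≈ 7.64 kΩ

R1' = 5.46 + 3.42 = 8.880 kΩ (source resistance + R1).
With X open, the divider is unloaded: V_th = 11.1 × 54.8/63.68 = 9.552 V.
Zeroing V_s shorts the top of R1' to ground, so R_th = R1' ‖ R2 = 7.642 kΩ.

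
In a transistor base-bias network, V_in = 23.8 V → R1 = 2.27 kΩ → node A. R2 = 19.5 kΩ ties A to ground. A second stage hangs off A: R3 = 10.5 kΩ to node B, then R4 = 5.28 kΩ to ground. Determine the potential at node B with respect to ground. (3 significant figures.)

The second stage (R3 + R4 = 15.78 kΩ) loads node A in parallel with R2.
R2 ‖ (R3+R4) = 8.722 kΩ.
V_A = 23.8 × 8.722/(2.27 + 8.722) = 18.88 V.
Stage 2 is unloaded, so V_B = V_A · R4/(R3+R4) = 18.88 × 5.28/15.78 = 6.319 V.

V_B ≈ 6.32 V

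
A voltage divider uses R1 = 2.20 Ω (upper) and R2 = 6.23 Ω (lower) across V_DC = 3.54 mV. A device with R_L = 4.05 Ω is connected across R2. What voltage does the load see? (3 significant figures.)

V_out ≈ 1.87 mV

The load sits in parallel with R2, giving an effective lower resistance R2' = R2·R_L/(R2+R_L) = 2.454 Ω.
Then V_out = V_DC · R2'/(R1 + R2') = 3.54 × 2.454/4.654 = 1.867 mV.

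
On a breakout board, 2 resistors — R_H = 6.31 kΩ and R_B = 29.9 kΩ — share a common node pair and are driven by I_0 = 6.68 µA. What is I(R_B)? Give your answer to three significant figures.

I ≈ 1.16 µA

With just two branches, the current splits inversely with resistance.
So I = 6.68 × 6.31/36.21 = 1.164 µA.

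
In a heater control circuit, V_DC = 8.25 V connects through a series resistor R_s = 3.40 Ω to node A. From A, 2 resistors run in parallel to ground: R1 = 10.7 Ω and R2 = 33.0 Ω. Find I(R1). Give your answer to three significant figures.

Parallel bank: R_p = 1/(1/10.7 + 1/33.0) = 8.080 Ω.
Node voltage V_A = V_DC · R_p/(R_s + R_p) = 8.25 × 0.7038 = 5.807 V.
I(R1) = V_A / R1 = 5.807/10.7 = 0.5427 A.

I ≈ 0.543 A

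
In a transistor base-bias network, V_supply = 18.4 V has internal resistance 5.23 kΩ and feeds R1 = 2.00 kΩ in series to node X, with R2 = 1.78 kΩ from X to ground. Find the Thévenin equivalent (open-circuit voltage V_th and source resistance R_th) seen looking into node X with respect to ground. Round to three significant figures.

R1' = 5.23 + 2.00 = 7.230 kΩ (source resistance + R1).
V_th is the unloaded tap voltage: V_supply · R2/(R1'+R2) = 18.4 × 0.1976 = 3.635 V.
Looking into X with the source shorted: R_th = R1'·R2/(R1'+R2) = 7.230 × 1.78/9.010 = 1.428 kΩ.

V_th ≈ 3.64 V, R_th ≈ 1.43 kΩ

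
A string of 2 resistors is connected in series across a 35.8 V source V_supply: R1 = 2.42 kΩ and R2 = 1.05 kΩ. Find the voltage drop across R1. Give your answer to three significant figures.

Total series resistance ΣR = 2.42 + 1.05 = 3.470 kΩ.
Voltage divider: V = V_supply · (2.420 / 3.470) = 35.8 × 0.6974 = 24.97 V.

V ≈ 25.0 V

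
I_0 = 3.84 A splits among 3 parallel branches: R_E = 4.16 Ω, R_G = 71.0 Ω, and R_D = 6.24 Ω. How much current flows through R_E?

I ≈ 2.23 A

Conductances: ΣG = 1/4.16 + 1/71.0 + 1/6.24 = 0.4147 (1/Ω).
R_E takes the fraction G_k/ΣG = 0.2404/0.4147 = 0.5796, so I = 3.84 × 0.5796 = 2.226 A.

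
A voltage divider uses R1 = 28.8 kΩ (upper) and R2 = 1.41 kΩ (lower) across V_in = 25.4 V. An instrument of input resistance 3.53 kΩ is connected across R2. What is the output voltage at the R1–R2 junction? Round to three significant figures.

V_out ≈ 0.859 V

First combine the lower leg with the load: R2 ‖ R_L = 1.008 kΩ.
Then V_out = V_in · R2'/(R1 + R2') = 25.4 × 1.008/29.81 = 0.8586 V.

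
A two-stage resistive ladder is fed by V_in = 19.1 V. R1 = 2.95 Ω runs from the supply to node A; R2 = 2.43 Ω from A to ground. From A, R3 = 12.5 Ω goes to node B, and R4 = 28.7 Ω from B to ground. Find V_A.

V_A ≈ 8.36 V

Looking into the second stage from A: R3 + R4 = 41.20 Ω appears in parallel with R2.
Effective lower resistance at A: R2 ‖ 41.20 = 2.295 Ω.
So V_A = 19.1 × 0.4375 = 8.357 V.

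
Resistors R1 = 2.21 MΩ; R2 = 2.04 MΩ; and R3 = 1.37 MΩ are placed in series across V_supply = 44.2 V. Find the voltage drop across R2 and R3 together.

V ≈ 26.8 V

Total series resistance ΣR = 2.21 + 2.04 + 1.37 = 5.620 MΩ.
R_{R2..R3} = 2.04 + 1.37 = 3.410 MΩ.
By the voltage-divider rule, V = 44.2 × 3.410/5.620 = 26.82 V.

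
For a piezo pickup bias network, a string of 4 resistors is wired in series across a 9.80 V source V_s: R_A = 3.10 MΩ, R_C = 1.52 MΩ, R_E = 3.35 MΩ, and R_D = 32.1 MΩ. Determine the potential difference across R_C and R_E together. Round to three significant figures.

Series total: ΣR = 3.10 + 1.52 + 3.35 + 32.1 = 40.07 MΩ.
R_{R_C..R_E} = 1.52 + 3.35 = 4.870 MΩ.
V = V_s · R/ΣR = 9.80 × 0.1215 = 1.191 V.

V ≈ 1.19 V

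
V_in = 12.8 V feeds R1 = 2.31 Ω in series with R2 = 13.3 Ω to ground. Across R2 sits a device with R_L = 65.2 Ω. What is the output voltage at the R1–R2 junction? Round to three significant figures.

V_out ≈ 10.6 V

R2 ‖ R_L = (13.3 × 65.2)/(13.3 + 65.2) = 11.05 Ω.
Now apply the divider: V_out = 12.8 × 0.8271 = 10.59 V.
(Unloaded it would be 10.9 V; the load pulls it down.)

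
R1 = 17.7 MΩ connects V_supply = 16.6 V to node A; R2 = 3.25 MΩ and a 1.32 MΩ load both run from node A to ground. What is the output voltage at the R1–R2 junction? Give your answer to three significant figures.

V_out ≈ 0.836 V

R2 ‖ R_L = (3.25 × 1.32)/(3.25 + 1.32) = 0.9387 MΩ.
Then V_out = V_supply · R2'/(R1 + R2') = 16.6 × 0.9387/18.64 = 0.8361 V.
(Unloaded it would be 2.58 V; the load pulls it down.)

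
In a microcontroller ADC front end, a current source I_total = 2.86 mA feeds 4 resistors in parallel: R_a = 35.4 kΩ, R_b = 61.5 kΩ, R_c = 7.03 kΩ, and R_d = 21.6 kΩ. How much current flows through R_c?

I ≈ 1.75 mA

ΣG = 1/35.4 + 1/61.5 + 1/7.03 + 1/21.6 = 0.2331.
R_c takes the fraction G_k/ΣG = 0.1422/0.2331 = 0.6104, so I = 2.86 × 0.6104 = 1.746 mA.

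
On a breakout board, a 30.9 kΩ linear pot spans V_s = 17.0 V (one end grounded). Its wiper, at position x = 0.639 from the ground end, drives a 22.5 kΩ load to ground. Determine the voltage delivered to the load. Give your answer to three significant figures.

V_out ≈ 8.25 V

The pot divides into 11.15 kΩ above the wiper and 19.75 kΩ below.
(x·R_p) ‖ R_L = 10.52 kΩ.
Loaded-divider output: V_out = 17.0 × 0.4853 = 8.250 V.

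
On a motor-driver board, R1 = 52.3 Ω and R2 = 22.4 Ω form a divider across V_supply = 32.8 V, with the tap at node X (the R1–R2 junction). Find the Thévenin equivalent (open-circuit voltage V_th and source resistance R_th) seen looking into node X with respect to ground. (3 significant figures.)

V_th is the unloaded tap voltage: V_supply · R2/(R1+R2) = 32.8 × 0.2999 = 9.836 V.
Zeroing V_supply shorts the top of R1 to ground, so R_th = R1 ‖ R2 = 15.68 Ω.

V_th ≈ 9.84 V, R_th ≈ 15.7 Ω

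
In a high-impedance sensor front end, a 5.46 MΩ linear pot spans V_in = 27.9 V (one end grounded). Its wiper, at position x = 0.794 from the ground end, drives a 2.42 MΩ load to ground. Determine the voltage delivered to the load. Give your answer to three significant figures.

Split the track: R_lower = x·R_p = 4.335 MΩ, R_upper = (1−x)·R_p = 1.125 MΩ.
R_L loads the lower segment: effective lower R = 1.553 MΩ.
Loaded-divider output: V_out = 27.9 × 0.5800 = 16.18 V.
(Unloaded: V_out = x·V_in = 22.2 V.)

V_out ≈ 16.2 V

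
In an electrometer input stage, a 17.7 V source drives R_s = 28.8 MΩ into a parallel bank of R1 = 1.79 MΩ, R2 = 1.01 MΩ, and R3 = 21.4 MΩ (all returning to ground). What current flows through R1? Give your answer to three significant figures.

I ≈ 0.211 µA

Parallel bank: R_p = 1/(1/1.79 + 1/1.01 + 1/21.4) = 0.6268 MΩ.
V_A by voltage divider: V_A = 17.7 × 0.6268/(28.8 + 0.6268) = 0.3770 V.
I(R1) = V_A / R1 = 0.3770/1.79 = 0.2106 µA.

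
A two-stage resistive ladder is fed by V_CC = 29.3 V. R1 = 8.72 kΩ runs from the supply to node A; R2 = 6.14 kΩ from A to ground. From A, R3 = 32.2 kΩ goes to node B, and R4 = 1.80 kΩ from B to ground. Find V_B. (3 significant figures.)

Looking into the second stage from A: R3 + R4 = 34.00 kΩ appears in parallel with R2.
Effective lower resistance at A: R2 ‖ 34.00 = 5.201 kΩ.
So V_A = 29.3 × 0.3736 = 10.95 V.
Then the unloaded second divider: V_B = V_A × R4/(R3+R4) = 10.95 × 0.05294 = 0.5795 V.

V_B ≈ 0.580 V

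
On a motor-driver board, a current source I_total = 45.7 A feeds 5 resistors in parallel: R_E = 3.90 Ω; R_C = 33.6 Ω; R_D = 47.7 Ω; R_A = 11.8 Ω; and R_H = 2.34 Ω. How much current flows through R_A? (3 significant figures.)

I ≈ 4.73 A

Total conductance ΣG = 1/3.90 + 1/33.6 + 1/47.7 + 1/11.8 + 1/2.34 = 0.8192 (units of 1/Ω).
By the current-divider rule, I = I_total · G_k/ΣG = 45.7 × 0.1034 = 4.727 A.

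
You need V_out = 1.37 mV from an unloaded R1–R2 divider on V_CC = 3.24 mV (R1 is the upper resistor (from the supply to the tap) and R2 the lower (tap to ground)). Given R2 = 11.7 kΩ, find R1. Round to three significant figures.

R1 ≈ 16.0 kΩ

The divider ratio is R2/(R1+R2) = 1.37/3.24 = 0.4228.
Rearranging, R1 = R2·(1−k)/k = 11.7 × 1.365 = 15.97 kΩ.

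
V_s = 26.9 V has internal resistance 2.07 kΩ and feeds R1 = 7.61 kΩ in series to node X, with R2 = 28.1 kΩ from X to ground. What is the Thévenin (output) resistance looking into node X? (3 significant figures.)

R_th ≈ 7.20 kΩ

R1' = 2.07 + 7.61 = 9.680 kΩ (source resistance + R1).
Looking into X with the source shorted: R_th = R1'·R2/(R1'+R2) = 9.680 × 28.1/37.78 = 7.200 kΩ.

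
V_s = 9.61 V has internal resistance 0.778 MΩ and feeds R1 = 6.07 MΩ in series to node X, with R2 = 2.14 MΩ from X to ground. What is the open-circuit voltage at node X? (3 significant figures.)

V_th ≈ 2.29 V

R1' = 0.778 + 6.07 = 6.848 MΩ (source resistance + R1).
V_th is the unloaded tap voltage: V_s · R2/(R1'+R2) = 9.61 × 0.2381 = 2.288 V.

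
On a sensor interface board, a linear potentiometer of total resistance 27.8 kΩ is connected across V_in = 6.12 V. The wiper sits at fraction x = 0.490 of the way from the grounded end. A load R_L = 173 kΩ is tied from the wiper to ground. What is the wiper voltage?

V_out ≈ 2.88 V

The pot divides into 14.18 kΩ above the wiper and 13.62 kΩ below.
R_L loads the lower segment: effective lower R = 12.63 kΩ.
Loaded-divider output: V_out = 6.12 × 0.4711 = 2.883 V.
(Unloaded: V_out = x·V_in = 3.00 V.)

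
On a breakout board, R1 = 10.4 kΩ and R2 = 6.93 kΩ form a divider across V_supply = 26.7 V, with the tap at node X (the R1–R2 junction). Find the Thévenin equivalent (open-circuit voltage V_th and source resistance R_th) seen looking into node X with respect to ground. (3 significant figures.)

V_th ≈ 10.7 V, R_th ≈ 4.16 kΩ

V_th is the unloaded tap voltage: V_supply · R2/(R1+R2) = 26.7 × 0.3999 = 10.68 V.
Looking into X with the source shorted: R_th = R1·R2/(R1+R2) = 10.40 × 6.93/17.33 = 4.159 kΩ.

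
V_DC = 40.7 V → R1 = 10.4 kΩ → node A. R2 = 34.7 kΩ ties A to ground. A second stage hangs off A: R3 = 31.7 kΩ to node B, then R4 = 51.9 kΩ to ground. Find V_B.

Looking into the second stage from A: R3 + R4 = 83.60 kΩ appears in parallel with R2.
R2 ‖ (R3+R4) = 24.52 kΩ.
So V_A = 40.7 × 0.7022 = 28.58 V.
V_B = V_A × 0.6208 = 17.74 V.

V_B ≈ 17.7 V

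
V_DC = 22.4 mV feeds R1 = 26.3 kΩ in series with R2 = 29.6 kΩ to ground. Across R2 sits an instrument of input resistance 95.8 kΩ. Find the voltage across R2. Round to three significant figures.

The load sits in parallel with R2, giving an effective lower resistance R2' = R2·R_L/(R2+R_L) = 22.61 kΩ.
Voltage divider with the loaded lower leg: V_out = 22.4 × 22.61/(26.3 + 22.61) = 22.4 × 0.4623 = 10.36 mV.
(Unloaded it would be 11.9 mV; the load pulls it down.)

V_out ≈ 10.4 mV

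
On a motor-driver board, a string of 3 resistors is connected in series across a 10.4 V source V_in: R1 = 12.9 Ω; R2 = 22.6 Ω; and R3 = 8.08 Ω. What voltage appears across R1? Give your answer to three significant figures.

V ≈ 3.08 V

Total series resistance ΣR = 12.9 + 22.6 + 8.08 = 43.58 Ω.
Voltage divider: V = V_in · (12.90 / 43.58) = 10.4 × 0.2960 = 3.078 V.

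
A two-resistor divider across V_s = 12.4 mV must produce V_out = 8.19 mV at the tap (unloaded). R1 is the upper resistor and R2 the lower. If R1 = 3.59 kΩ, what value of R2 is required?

R2 ≈ 6.98 kΩ

Required fraction k = V_out/V_s = 0.6605.
R2 = R1 · 0.6605/(1 − 0.6605) = 6.984 kΩ.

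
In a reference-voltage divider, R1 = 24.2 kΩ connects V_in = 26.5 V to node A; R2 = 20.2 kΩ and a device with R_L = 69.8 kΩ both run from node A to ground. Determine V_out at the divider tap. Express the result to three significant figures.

V_out ≈ 10.4 V

First combine the lower leg with the load: R2 ‖ R_L = 15.67 kΩ.
Voltage divider with the loaded lower leg: V_out = 26.5 × 15.67/(24.2 + 15.67) = 26.5 × 0.3930 = 10.41 V.
(Unloaded it would be 12.1 V; the load pulls it down.)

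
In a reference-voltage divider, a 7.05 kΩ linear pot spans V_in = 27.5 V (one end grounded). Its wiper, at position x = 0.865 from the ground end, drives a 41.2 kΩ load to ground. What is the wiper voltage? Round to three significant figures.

Split the track: R_lower = x·R_p = 6.098 kΩ, R_upper = (1−x)·R_p = 0.9517 kΩ.
(x·R_p) ‖ R_L = 5.312 kΩ.
Loaded-divider output: V_out = 27.5 × 0.8481 = 23.32 V.

V_out ≈ 23.3 V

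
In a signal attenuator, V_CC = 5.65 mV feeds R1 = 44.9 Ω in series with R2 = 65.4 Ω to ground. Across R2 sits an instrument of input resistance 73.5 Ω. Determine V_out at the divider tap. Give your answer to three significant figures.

V_out ≈ 2.46 mV

R2 ‖ R_L = (65.4 × 73.5)/(65.4 + 73.5) = 34.61 Ω.
Then V_out = V_CC · R2'/(R1 + R2') = 5.65 × 34.61/79.51 = 2.459 mV.
(Unloaded it would be 3.35 mV; the load pulls it down.)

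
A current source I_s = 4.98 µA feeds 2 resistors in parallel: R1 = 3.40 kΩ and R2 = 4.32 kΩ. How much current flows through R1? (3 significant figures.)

I ≈ 2.79 µA

For two parallel branches, I_k = I_s · (other R)/(sum of R).
I(R1) = 4.98 × 4.32/(3.40 + 4.32) = 4.98 × 0.5596 = 2.787 µA.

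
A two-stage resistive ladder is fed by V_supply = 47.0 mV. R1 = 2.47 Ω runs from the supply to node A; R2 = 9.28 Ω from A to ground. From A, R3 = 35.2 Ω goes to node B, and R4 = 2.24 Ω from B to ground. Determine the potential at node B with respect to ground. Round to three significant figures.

V_B ≈ 2.11 mV

Node A sees R2 in parallel with the series input of stage 2, R3 + R4 = 37.44 Ω.
Effective lower resistance at A: R2 ‖ 37.44 = 7.437 Ω.
So V_A = 47.0 × 0.7507 = 35.28 mV.
Stage 2 is unloaded, so V_B = V_A · R4/(R3+R4) = 35.28 × 2.24/37.44 = 2.111 mV.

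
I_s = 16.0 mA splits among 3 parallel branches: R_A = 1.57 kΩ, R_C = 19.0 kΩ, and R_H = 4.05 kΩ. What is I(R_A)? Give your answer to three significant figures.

I ≈ 10.9 mA

ΣG = 1/1.57 + 1/19.0 + 1/4.05 = 0.9365.
Current divider: I(R_A) = I_s · G_k/ΣG = 16.0 × (0.6369/0.9365) = 16.0 × 0.6801 = 10.88 mA.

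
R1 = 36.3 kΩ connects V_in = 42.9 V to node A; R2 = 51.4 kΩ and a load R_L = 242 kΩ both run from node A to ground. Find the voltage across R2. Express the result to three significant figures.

First combine the lower leg with the load: R2 ‖ R_L = 42.40 kΩ.
Voltage divider with the loaded lower leg: V_out = 42.9 × 42.40/(36.3 + 42.40) = 42.9 × 0.5387 = 23.11 V.

V_out ≈ 23.1 V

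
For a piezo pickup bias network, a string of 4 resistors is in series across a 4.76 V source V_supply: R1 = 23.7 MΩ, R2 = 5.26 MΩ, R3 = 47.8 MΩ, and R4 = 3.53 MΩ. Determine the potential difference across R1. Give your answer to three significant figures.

V ≈ 1.41 V

Series total: ΣR = 23.7 + 5.26 + 47.8 + 3.53 = 80.29 MΩ.
By the voltage-divider rule, V = 4.76 × 23.70/80.29 = 1.405 V.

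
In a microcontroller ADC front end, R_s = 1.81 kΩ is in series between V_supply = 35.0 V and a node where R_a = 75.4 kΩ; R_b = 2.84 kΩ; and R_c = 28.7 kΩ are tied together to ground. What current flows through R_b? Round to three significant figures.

I ≈ 7.15 mA

Combine the parallel branches: R_p = (1/75.4 + 1/2.84 + 1/28.7)⁻¹ = 2.499 kΩ.
V_A by voltage divider: V_A = 35.0 × 2.499/(1.81 + 2.499) = 20.30 V.
Branch current I = V_A/R_b = 20.30/2.84 = 7.147 mA.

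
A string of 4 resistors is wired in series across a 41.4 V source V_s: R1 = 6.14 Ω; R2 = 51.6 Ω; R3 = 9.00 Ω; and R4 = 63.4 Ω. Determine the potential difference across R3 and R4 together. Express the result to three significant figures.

ΣR = 6.14 + 51.6 + 9.00 + 63.4 = 130.1 Ω.
R_{R3..R4} = 9.00 + 63.4 = 72.40 Ω.
By the voltage-divider rule, V = 41.4 × 72.40/130.1 = 23.03 V.

V ≈ 23.0 V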